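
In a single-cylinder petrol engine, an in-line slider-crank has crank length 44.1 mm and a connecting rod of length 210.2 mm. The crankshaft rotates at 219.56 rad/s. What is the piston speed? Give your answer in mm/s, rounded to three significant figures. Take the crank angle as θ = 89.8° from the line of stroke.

ω = 219.6 rad/s
For an in-line slider-crank, x = r cosθ + √(L² − r² sin²θ), so v = −rω sinθ·[1 + r cosθ/√(L² − r² sin²θ)].
With r = 0.0441 m, L = 0.2102 m, θ = 89.8°: √(L² − r² sin²θ) = 0.20552 m.
v = −0.0441·219.6·0.99999·[1 + 0.0441·0.00349/0.20552] = -9.6898 m/s.
|v| = 9.6898 m/s = 9689.8 mm/s.

9690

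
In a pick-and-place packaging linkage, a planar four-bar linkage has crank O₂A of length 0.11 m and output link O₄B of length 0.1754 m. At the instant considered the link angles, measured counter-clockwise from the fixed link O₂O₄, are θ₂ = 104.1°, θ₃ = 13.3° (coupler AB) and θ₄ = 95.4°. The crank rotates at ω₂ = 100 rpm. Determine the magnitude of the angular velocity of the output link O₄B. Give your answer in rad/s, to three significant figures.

ω₂ = 10.47 rad/s (from 100 rpm).
Differentiating the loop-closure r₂e^{iθ₂}+r₃e^{iθ₃}=r₁+r₄e^{iθ₄} gives r₂ω₂e^{iθ₂}+r₃ω₃e^{iθ₃}=r₄ω₄e^{iθ₄}.
Eliminating the other unknown: ω₄ = r₂ω₂ sin(θ₂−θ₃) / [r₄ sin(θ₄−θ₃)].
Numerator sine = +0.99990; denominator sine = +0.99051.
Result = 0.11·10.47·(+0.99990) / (0.1754·(+0.99051)) = +6.6297 rad/s; magnitude 6.6297 rad/s.

6.63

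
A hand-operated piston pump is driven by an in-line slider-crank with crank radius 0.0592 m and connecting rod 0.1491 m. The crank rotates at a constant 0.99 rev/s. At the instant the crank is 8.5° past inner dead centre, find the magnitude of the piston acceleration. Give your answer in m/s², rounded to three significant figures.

ω = 2π·0.99 = 6.22 rad/s
x(θ) = r cosθ + √(L² − r² sin²θ); with ω constant, a = ω²·d²x/dθ².
d²x/dθ² = −r cosθ − r²(cos2θ)/√u − r⁴ sin²2θ/(4u^{3/2}),  u = L² − r² sin²θ = 0.0221542 m².
Substituting r = 0.0592 m, L = 0.1491 m, θ = 8.5°: d²x/dθ² = -0.081146 m.
a = ω²·d²x/dθ² = (6.22)²·(-0.081146) = -3.1398 m/s²;  |a| = 3.1398 m/s².

3.14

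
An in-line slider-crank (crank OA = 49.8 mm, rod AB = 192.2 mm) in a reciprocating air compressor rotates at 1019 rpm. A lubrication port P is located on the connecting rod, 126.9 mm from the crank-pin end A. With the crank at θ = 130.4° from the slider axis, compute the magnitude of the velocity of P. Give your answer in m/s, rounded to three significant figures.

ω = 106.7 rad/s.  Crank-pin speed |V_A| = rω = 5.3141 m/s, perpendicular to OA.
Rod angle: sinφ = −(r/L) sinθ ⇒ φ = -11.380°; ω_rod = −rω cosθ/√(L²−r²sin²θ) = +18.279 rad/s.
V_P = V_A + ω_rod × AP, with AP = 0.1269 m along the rod.
Components: V_Px = −rω sinθ − a·ω_rod·sinφ = -3.5892 m/s;  V_Py = rω cosθ + a·ω_rod·cosφ = -1.1702 m/s.
|V_P| = √(V_Px² + V_Py²) = 3.7751 m/s.

3.78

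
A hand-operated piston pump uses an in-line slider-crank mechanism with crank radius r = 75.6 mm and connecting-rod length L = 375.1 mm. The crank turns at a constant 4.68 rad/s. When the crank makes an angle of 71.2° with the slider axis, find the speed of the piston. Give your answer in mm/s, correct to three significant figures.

357

ω = 4.68 rad/s
For an in-line slider-crank, x = r cosθ + √(L² − r² sin²θ), so v = −rω sinθ·[1 + r cosθ/√(L² − r² sin²θ)].
With r = 0.0756 m, L = 0.3751 m, θ = 71.2°: √(L² − r² sin²θ) = 0.36821 m.
v = −0.0756·4.68·0.94665·[1 + 0.0756·0.32227/0.36821] = -0.35709 m/s.
|v| = 0.35709 m/s = 357.09 mm/s.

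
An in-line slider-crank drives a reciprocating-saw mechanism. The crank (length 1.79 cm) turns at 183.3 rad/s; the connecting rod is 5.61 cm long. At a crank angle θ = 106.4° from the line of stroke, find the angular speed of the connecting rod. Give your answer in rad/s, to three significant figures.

ω = 183.3 rad/s
The rod makes angle φ with the slider axis where L sinφ = r sinθ; differentiating, L cosφ·φ̇ = r ω cosθ.
L cosφ = √(L² − r² sin²θ) = 0.053407 m.
|ω_rod| = r ω |cosθ| / √(L² − r² sin²θ) = 0.0179·183.3·0.28234/0.053407 = 17.346 rad/s.

17.3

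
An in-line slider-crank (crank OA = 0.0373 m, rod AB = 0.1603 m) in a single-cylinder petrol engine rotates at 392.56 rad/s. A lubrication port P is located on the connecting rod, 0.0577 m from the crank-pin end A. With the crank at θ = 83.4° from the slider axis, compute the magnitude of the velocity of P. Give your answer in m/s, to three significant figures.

14.7

ω = 392.6 rad/s.  Crank-pin speed |V_A| = rω = 14.642 m/s, perpendicular to OA.
Rod angle: sinφ = −(r/L) sinθ ⇒ φ = -13.365°; ω_rod = −rω cosθ/√(L²−r²sin²θ) = -10.791 rad/s.
V_P = V_A + ω_rod × AP, with AP = 0.0577 m along the rod.
Components: V_Px = −rω sinθ − a·ω_rod·sinφ = -14.689 m/s;  V_Py = rω cosθ + a·ω_rod·cosφ = +1.0772 m/s.
|V_P| = √(V_Px² + V_Py²) = 14.729 m/s.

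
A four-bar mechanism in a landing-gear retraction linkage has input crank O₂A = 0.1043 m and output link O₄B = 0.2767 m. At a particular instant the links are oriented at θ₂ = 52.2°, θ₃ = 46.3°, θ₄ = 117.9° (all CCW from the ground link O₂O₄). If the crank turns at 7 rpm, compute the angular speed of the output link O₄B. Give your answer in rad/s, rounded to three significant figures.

ω₂ = 0.733 rad/s (from 7 rpm).
Differentiating the loop-closure r₂e^{iθ₂}+r₃e^{iθ₃}=r₁+r₄e^{iθ₄} gives r₂ω₂e^{iθ₂}+r₃ω₃e^{iθ₃}=r₄ω₄e^{iθ₄}.
Eliminating the other unknown: ω₄ = r₂ω₂ sin(θ₂−θ₃) / [r₄ sin(θ₄−θ₃)].
Numerator sine = +0.10279; denominator sine = +0.94888.
Result = 0.1043·0.733·(+0.10279) / (0.2767·(+0.94888)) = +0.029933 rad/s; magnitude 0.029933 rad/s.

0.0299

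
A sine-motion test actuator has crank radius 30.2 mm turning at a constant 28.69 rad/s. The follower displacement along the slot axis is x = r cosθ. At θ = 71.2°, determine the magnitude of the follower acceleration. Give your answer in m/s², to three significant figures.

8.01

ω = 28.69 rad/s
x = r cosθ ⇒ ẍ = −rω² cosθ (ω constant).
|a| = rω²|cosθ| = 0.0302·(28.69)²·|cos 71.2°| = 8.0109 m/s².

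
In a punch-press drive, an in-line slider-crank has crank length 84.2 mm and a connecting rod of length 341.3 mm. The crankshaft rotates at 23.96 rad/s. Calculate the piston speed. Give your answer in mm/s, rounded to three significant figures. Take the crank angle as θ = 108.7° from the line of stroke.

ω = 23.96 rad/s
For an in-line slider-crank, x = r cosθ + √(L² − r² sin²θ), so v = −rω sinθ·[1 + r cosθ/√(L² − r² sin²θ)].
With r = 0.0842 m, L = 0.3413 m, θ = 108.7°: √(L² − r² sin²θ) = 0.33185 m.
v = −0.0842·23.96·0.94721·[1 + 0.0842·-0.32061/0.33185] = -1.7555 m/s.
|v| = 1.7555 m/s = 1755.5 mm/s.

1760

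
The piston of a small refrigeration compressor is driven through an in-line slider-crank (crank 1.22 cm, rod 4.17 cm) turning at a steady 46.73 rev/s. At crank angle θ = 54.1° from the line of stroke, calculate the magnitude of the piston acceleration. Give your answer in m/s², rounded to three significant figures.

ω = 2π·46.7 = 293.6 rad/s
x(θ) = r cosθ + √(L² − r² sin²θ); with ω constant, a = ω²·d²x/dθ².
d²x/dθ² = −r cosθ − r²(cos2θ)/√u − r⁴ sin²2θ/(4u^{3/2}),  u = L² − r² sin²θ = 0.00164123 m².
Substituting r = 0.0122 m, L = 0.0417 m, θ = 54.1°: d²x/dθ² = -0.0060814 m.
a = ω²·d²x/dθ² = (293.6)²·(-0.0060814) = -524.27 m/s²;  |a| = 524.27 m/s².

524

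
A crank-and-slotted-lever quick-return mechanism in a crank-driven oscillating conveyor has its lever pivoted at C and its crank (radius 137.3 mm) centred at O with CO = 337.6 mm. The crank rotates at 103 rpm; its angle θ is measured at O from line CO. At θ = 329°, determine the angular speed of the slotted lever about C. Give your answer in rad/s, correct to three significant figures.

2.98

ω = 10.79 rad/s (from 103 rpm).
Crank pin A relative to C: A = (d + r cosθ, r sinθ); lever angle φ = atan2(r sinθ, d + r cosθ).
Differentiating tanφ: φ̇ = rω(d cosθ + r)/(d² + r² + 2dr cosθ).
d² + r² + 2dr cosθ = |CA|² = 0.212289 m²;  d cosθ + r = +0.42668 m.
|ω_lever| = |0.1373·10.79·+0.42668| / 0.212289 = 2.9765 rad/s.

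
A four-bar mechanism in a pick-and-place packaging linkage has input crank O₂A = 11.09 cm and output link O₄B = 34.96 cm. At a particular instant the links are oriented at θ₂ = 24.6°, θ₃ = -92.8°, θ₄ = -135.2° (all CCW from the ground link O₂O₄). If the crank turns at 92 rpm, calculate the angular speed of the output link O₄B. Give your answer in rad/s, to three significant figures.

4.02

ω₂ = 9.634 rad/s (from 92 rpm).
Differentiating the loop-closure r₂e^{iθ₂}+r₃e^{iθ₃}=r₁+r₄e^{iθ₄} gives r₂ω₂e^{iθ₂}+r₃ω₃e^{iθ₃}=r₄ω₄e^{iθ₄}.
Eliminating the other unknown: ω₄ = r₂ω₂ sin(θ₂−θ₃) / [r₄ sin(θ₄−θ₃)].
Numerator sine = +0.88782; denominator sine = -0.67430.
Result = 0.1109·9.634·(+0.88782) / (0.3496·(-0.67430)) = -4.0239 rad/s; magnitude 4.0239 rad/s.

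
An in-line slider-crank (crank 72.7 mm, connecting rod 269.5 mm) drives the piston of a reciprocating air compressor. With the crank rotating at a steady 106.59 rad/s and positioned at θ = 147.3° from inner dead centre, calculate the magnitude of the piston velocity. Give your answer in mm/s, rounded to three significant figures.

ω = 106.6 rad/s
For an in-line slider-crank, x = r cosθ + √(L² − r² sin²θ), so v = −rω sinθ·[1 + r cosθ/√(L² − r² sin²θ)].
With r = 0.0727 m, L = 0.2695 m, θ = 147.3°: √(L² − r² sin²θ) = 0.26662 m.
v = −0.0727·106.6·0.54024·[1 + 0.0727·-0.84151/0.26662] = -3.2258 m/s.
|v| = 3.2258 m/s = 3225.8 mm/s.

3230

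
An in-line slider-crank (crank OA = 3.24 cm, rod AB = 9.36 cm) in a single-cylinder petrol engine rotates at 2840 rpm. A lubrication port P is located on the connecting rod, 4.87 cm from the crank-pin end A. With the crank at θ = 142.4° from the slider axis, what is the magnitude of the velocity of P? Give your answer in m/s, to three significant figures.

6.21

ω = 297.4 rad/s.  Crank-pin speed |V_A| = rω = 9.6359 m/s, perpendicular to OA.
Rod angle: sinφ = −(r/L) sinθ ⇒ φ = -12.193°; ω_rod = −rω cosθ/√(L²−r²sin²θ) = +83.447 rad/s.
V_P = V_A + ω_rod × AP, with AP = 0.0487 m along the rod.
Components: V_Px = −rω sinθ − a·ω_rod·sinφ = -5.021 m/s;  V_Py = rω cosθ + a·ω_rod·cosφ = -3.6622 m/s.
|V_P| = √(V_Px² + V_Py²) = 6.2147 m/s.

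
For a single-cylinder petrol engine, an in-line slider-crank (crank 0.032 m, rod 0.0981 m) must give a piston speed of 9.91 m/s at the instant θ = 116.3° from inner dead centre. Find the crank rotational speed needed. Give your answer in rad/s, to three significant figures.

For an in-line slider-crank, |v_piston| = rω|sinθ|·[1 + r cosθ/√(L² − r² sin²θ)].
With r = 0.032 m, L = 0.0981 m, θ = 116.3°: the bracketed kinematic factor |dx/dθ| = 0.024352 m.
ω = v/|dx/dθ| = 9.91/0.024352 = 406.95 rad/s.

407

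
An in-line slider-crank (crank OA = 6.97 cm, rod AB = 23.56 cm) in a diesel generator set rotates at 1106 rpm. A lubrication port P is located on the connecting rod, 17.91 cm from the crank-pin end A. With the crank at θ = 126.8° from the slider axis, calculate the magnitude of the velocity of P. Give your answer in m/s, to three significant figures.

5.69

ω = 115.8 rad/s.  Crank-pin speed |V_A| = rω = 8.0727 m/s, perpendicular to OA.
Rod angle: sinφ = −(r/L) sinθ ⇒ φ = -13.703°; ω_rod = −rω cosθ/√(L²−r²sin²θ) = +21.126 rad/s.
V_P = V_A + ω_rod × AP, with AP = 0.1791 m along the rod.
Components: V_Px = −rω sinθ − a·ω_rod·sinφ = -5.5677 m/s;  V_Py = rω cosθ + a·ω_rod·cosφ = -1.1597 m/s.
|V_P| = √(V_Px² + V_Py²) = 5.6872 m/s.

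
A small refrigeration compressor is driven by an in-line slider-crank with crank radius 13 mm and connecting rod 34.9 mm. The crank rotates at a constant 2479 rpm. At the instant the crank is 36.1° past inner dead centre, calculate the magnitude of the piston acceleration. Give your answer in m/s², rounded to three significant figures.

821

ω = 2π·2479/60 = 259.6 rad/s
x(θ) = r cosθ + √(L² − r² sin²θ); with ω constant, a = ω²·d²x/dθ².
d²x/dθ² = −r cosθ − r²(cos2θ)/√u − r⁴ sin²2θ/(4u^{3/2}),  u = L² − r² sin²θ = 0.00115934 m².
Substituting r = 0.013 m, L = 0.0349 m, θ = 36.1°: d²x/dθ² = -0.012185 m.
a = ω²·d²x/dθ² = (259.6)²·(-0.012185) = -821.18 m/s²;  |a| = 821.18 m/s².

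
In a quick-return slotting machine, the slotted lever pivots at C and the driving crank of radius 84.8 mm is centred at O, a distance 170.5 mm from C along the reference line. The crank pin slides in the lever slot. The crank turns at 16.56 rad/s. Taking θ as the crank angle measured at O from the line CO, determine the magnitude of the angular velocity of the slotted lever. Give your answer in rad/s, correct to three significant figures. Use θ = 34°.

5.27

ω = 16.56 rad/s
Crank pin A relative to C: A = (d + r cosθ, r sinθ); lever angle φ = atan2(r sinθ, d + r cosθ).
Differentiating tanφ: φ̇ = rω(d cosθ + r)/(d² + r² + 2dr cosθ).
d² + r² + 2dr cosθ = |CA|² = 0.0602344 m²;  d cosθ + r = +0.22615 m.
|ω_lever| = |0.0848·16.56·+0.22615| / 0.0602344 = 5.2724 rad/s.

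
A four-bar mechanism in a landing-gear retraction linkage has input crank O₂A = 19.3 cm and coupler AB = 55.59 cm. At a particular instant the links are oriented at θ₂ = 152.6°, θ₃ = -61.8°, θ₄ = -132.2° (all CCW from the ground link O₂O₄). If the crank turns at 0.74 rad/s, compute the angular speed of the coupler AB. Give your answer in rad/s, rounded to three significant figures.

ω₂ = 0.74 rad/s
Differentiating the loop-closure r₂e^{iθ₂}+r₃e^{iθ₃}=r₁+r₄e^{iθ₄} gives r₂ω₂e^{iθ₂}+r₃ω₃e^{iθ₃}=r₄ω₄e^{iθ₄}.
Eliminating the other unknown: ω₃ = r₂ω₂ sin(θ₄−θ₂) / [r₃ sin(θ₃−θ₄)].
Numerator sine = +0.96682; denominator sine = +0.94206.
Result = 0.193·0.74·(+0.96682) / (0.5559·(+0.94206)) = +0.26367 rad/s; magnitude 0.26367 rad/s.

0.264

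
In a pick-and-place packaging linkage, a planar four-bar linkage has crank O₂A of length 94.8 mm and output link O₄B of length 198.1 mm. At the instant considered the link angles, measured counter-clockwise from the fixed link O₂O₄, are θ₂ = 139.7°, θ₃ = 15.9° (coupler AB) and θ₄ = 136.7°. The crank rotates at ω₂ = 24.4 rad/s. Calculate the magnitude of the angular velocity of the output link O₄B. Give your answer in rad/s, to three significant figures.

11.3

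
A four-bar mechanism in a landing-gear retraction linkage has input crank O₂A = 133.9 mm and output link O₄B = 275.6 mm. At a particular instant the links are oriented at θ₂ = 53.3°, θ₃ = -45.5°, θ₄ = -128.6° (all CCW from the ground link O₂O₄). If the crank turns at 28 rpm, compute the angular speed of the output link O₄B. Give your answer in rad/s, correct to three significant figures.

ω₂ = 2.932 rad/s (from 28 rpm).
Differentiating the loop-closure r₂e^{iθ₂}+r₃e^{iθ₃}=r₁+r₄e^{iθ₄} gives r₂ω₂e^{iθ₂}+r₃ω₃e^{iθ₃}=r₄ω₄e^{iθ₄}.
Eliminating the other unknown: ω₄ = r₂ω₂ sin(θ₂−θ₃) / [r₄ sin(θ₄−θ₃)].
Numerator sine = +0.98823; denominator sine = -0.99276.
Result = 0.1339·2.932·(+0.98823) / (0.2756·(-0.99276)) = -1.4181 rad/s; magnitude 1.4181 rad/s.

1.42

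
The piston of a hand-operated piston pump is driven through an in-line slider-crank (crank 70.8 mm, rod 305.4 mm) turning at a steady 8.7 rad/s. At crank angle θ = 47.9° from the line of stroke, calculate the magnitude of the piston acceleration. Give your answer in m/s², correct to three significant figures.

ω = 8.7 rad/s
x(θ) = r cosθ + √(L² − r² sin²θ); with ω constant, a = ω²·d²x/dθ².
d²x/dθ² = −r cosθ − r²(cos2θ)/√u − r⁴ sin²2θ/(4u^{3/2}),  u = L² − r² sin²θ = 0.0905096 m².
Substituting r = 0.0708 m, L = 0.3054 m, θ = 47.9°: d²x/dθ² = -0.046011 m.
a = ω²·d²x/dθ² = (8.7)²·(-0.046011) = -3.4826 m/s²;  |a| = 3.4826 m/s².

3.48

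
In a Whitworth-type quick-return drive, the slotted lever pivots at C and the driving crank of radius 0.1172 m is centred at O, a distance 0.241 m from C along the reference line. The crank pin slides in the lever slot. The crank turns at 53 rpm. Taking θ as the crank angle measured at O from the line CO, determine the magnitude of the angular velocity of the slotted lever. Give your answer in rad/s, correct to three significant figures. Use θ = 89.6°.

ω = 5.55 rad/s (from 53 rpm).
Crank pin A relative to C: A = (d + r cosθ, r sinθ); lever angle φ = atan2(r sinθ, d + r cosθ).
Differentiating tanφ: φ̇ = rω(d cosθ + r)/(d² + r² + 2dr cosθ).
d² + r² + 2dr cosθ = |CA|² = 0.0722112 m²;  d cosθ + r = +0.11888 m.
|ω_lever| = |0.1172·5.55·+0.11888| / 0.0722112 = 1.0709 rad/s.

1.07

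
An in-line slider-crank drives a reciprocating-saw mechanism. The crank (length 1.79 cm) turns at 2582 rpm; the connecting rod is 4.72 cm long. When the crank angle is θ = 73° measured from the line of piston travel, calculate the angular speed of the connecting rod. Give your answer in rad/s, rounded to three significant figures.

ω = 270.4 rad/s (converted from 2582 rpm).
The rod makes angle φ with the slider axis where L sinφ = r sinθ; differentiating, L cosφ·φ̇ = r ω cosθ.
L cosφ = √(L² − r² sin²θ) = 0.043987 m.
|ω_rod| = r ω |cosθ| / √(L² − r² sin²θ) = 0.0179·270.4·0.29237/0.043987 = 32.17 rad/s.

32.2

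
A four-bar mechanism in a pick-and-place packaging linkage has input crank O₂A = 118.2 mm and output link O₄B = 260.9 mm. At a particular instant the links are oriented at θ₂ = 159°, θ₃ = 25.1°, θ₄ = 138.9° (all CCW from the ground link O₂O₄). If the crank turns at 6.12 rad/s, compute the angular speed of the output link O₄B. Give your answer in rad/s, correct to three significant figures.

2.18

ω₂ = 6.12 rad/s
Differentiating the loop-closure r₂e^{iθ₂}+r₃e^{iθ₃}=r₁+r₄e^{iθ₄} gives r₂ω₂e^{iθ₂}+r₃ω₃e^{iθ₃}=r₄ω₄e^{iθ₄}.
Eliminating the other unknown: ω₄ = r₂ω₂ sin(θ₂−θ₃) / [r₄ sin(θ₄−θ₃)].
Numerator sine = +0.72055; denominator sine = +0.91496.
Result = 0.1182·6.12·(+0.72055) / (0.2609·(+0.91496)) = +2.1835 rad/s; magnitude 2.1835 rad/s.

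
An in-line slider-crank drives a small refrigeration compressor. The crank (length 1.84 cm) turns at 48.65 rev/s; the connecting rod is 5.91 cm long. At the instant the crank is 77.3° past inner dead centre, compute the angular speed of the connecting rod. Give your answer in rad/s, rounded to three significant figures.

22.0

ω = 305.7 rad/s (converted from 48.65 rev/s).
The rod makes angle φ with the slider axis where L sinφ = r sinθ; differentiating, L cosφ·φ̇ = r ω cosθ.
L cosφ = √(L² − r² sin²θ) = 0.056308 m.
|ω_rod| = r ω |cosθ| / √(L² − r² sin²θ) = 0.0184·305.7·0.21985/0.056308 = 21.96 rad/s.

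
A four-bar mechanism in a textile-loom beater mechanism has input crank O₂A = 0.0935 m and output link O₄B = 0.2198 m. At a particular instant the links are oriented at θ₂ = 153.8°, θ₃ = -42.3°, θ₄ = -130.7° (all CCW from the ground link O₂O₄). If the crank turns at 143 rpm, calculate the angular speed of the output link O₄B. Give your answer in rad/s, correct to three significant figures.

ω₂ = 14.97 rad/s (from 143 rpm).
Differentiating the loop-closure r₂e^{iθ₂}+r₃e^{iθ₃}=r₁+r₄e^{iθ₄} gives r₂ω₂e^{iθ₂}+r₃ω₃e^{iθ₃}=r₄ω₄e^{iθ₄}.
Eliminating the other unknown: ω₄ = r₂ω₂ sin(θ₂−θ₃) / [r₄ sin(θ₄−θ₃)].
Numerator sine = -0.27731; denominator sine = -0.99961.
Result = 0.0935·14.97·(-0.27731) / (0.2198·(-0.99961)) = +1.7672 rad/s; magnitude 1.7672 rad/s.

1.77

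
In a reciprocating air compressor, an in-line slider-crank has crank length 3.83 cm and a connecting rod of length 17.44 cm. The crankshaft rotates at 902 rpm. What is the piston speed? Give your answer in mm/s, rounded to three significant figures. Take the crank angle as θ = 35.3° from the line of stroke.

ω = 2π·902/60 = 94.46 rad/s
For an in-line slider-crank, x = r cosθ + √(L² − r² sin²θ), so v = −rω sinθ·[1 + r cosθ/√(L² − r² sin²θ)].
With r = 0.0383 m, L = 0.1744 m, θ = 35.3°: √(L² − r² sin²θ) = 0.17299 m.
v = −0.0383·94.46·0.57786·[1 + 0.0383·0.81614/0.17299] = -2.4683 m/s.
|v| = 2.4683 m/s = 2468.3 mm/s.

2470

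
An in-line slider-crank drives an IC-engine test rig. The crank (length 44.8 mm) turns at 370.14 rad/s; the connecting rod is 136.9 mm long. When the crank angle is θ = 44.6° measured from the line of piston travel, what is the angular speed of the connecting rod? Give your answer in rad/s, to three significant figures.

ω = 370.1 rad/s
The rod makes angle φ with the slider axis where L sinφ = r sinθ; differentiating, L cosφ·φ̇ = r ω cosθ.
L cosφ = √(L² − r² sin²θ) = 0.13324 m.
|ω_rod| = r ω |cosθ| / √(L² − r² sin²θ) = 0.0448·370.1·0.71203/0.13324 = 88.617 rad/s.

88.6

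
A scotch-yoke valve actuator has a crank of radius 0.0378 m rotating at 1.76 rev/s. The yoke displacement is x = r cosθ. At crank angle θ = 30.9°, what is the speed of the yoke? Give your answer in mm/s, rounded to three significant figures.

215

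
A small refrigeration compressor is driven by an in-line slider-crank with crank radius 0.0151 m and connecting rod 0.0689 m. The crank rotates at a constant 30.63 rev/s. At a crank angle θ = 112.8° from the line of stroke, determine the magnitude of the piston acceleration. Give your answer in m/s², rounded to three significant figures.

ω = 2π·30.6 = 192.5 rad/s
x(θ) = r cosθ + √(L² − r² sin²θ); with ω constant, a = ω²·d²x/dθ².
d²x/dθ² = −r cosθ − r²(cos2θ)/√u − r⁴ sin²2θ/(4u^{3/2}),  u = L² − r² sin²θ = 0.00455344 m².
Substituting r = 0.0151 m, L = 0.0689 m, θ = 112.8°: d²x/dθ² = +0.008194 m.
a = ω²·d²x/dθ² = (192.5)²·(+0.008194) = +303.49 m/s²;  |a| = 303.49 m/s².

303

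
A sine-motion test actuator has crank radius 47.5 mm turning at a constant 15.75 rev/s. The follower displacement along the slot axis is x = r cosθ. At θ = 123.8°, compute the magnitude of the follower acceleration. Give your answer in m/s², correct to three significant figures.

ω = 98.96 rad/s (from 15.75 rev/s).
x = r cosθ ⇒ ẍ = −rω² cosθ (ω constant).
|a| = rω²|cosθ| = 0.0475·(98.96)²·|cos 123.8°| = 258.77 m/s².

259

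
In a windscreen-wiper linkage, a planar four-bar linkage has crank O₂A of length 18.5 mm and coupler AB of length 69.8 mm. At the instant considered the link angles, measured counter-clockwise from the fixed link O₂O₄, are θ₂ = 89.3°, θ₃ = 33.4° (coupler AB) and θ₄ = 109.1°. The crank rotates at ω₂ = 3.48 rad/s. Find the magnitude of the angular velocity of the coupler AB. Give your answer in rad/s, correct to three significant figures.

ω₂ = 3.48 rad/s
Differentiating the loop-closure r₂e^{iθ₂}+r₃e^{iθ₃}=r₁+r₄e^{iθ₄} gives r₂ω₂e^{iθ₂}+r₃ω₃e^{iθ₃}=r₄ω₄e^{iθ₄}.
Eliminating the other unknown: ω₃ = r₂ω₂ sin(θ₄−θ₂) / [r₃ sin(θ₃−θ₄)].
Numerator sine = +0.33874; denominator sine = -0.96902.
Result = 0.0185·3.48·(+0.33874) / (0.0698·(-0.96902)) = -0.32242 rad/s; magnitude 0.32242 rad/s.

0.322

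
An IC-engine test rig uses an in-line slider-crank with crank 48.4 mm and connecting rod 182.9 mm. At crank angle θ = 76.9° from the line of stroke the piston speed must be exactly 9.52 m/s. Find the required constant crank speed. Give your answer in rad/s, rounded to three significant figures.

For an in-line slider-crank, |v_piston| = rω|sinθ|·[1 + r cosθ/√(L² − r² sin²θ)].
With r = 0.0484 m, L = 0.1829 m, θ = 76.9°: the bracketed kinematic factor |dx/dθ| = 0.050067 m.
ω = v/|dx/dθ| = 9.52/0.050067 = 190.15 rad/s.

190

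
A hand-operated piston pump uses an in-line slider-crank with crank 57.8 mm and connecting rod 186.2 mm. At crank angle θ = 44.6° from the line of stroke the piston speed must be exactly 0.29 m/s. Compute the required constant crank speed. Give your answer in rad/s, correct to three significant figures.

5.83

For an in-line slider-crank, |v_piston| = rω|sinθ|·[1 + r cosθ/√(L² − r² sin²θ)].
With r = 0.0578 m, L = 0.1862 m, θ = 44.6°: the bracketed kinematic factor |dx/dθ| = 0.049776 m.
ω = v/|dx/dθ| = 0.29/0.049776 = 5.8261 rad/s.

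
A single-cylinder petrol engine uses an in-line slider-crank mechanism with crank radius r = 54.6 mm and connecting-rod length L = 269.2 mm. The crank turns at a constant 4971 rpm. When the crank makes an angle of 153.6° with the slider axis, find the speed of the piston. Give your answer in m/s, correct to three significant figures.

ω = 2π·4971/60 = 520.6 rad/s
For an in-line slider-crank, x = r cosθ + √(L² − r² sin²θ), so v = −rω sinθ·[1 + r cosθ/√(L² − r² sin²θ)].
With r = 0.0546 m, L = 0.2692 m, θ = 153.6°: √(L² − r² sin²θ) = 0.2681 m.
v = −0.0546·520.6·0.44464·[1 + 0.0546·-0.89571/0.2681] = -10.332 m/s.
|v| = 10.332 m/s.

10.3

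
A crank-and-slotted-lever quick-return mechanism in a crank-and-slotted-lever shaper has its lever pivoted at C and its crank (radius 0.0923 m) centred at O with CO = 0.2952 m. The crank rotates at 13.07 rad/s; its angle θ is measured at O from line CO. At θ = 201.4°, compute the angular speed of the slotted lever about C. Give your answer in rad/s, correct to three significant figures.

4.90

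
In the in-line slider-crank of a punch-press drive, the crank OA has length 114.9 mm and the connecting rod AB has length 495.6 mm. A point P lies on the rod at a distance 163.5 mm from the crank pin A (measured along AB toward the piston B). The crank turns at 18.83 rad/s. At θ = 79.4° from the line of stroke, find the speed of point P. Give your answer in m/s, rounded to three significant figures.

2.17

ω = 18.83 rad/s.  Crank-pin speed |V_A| = rω = 2.1636 m/s, perpendicular to OA.
Rod angle: sinφ = −(r/L) sinθ ⇒ φ = -13.173°; ω_rod = −rω cosθ/√(L²−r²sin²θ) = -0.82475 rad/s.
V_P = V_A + ω_rod × AP, with AP = 0.1635 m along the rod.
Components: V_Px = −rω sinθ − a·ω_rod·sinφ = -2.1574 m/s;  V_Py = rω cosθ + a·ω_rod·cosφ = +0.26669 m/s.
|V_P| = √(V_Px² + V_Py²) = 2.1738 m/s.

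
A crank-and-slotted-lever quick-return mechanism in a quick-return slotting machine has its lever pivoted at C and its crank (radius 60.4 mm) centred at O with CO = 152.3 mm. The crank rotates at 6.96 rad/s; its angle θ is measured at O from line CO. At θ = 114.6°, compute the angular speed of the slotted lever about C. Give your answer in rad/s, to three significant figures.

0.0657

ω = 6.96 rad/s
Crank pin A relative to C: A = (d + r cosθ, r sinθ); lever angle φ = atan2(r sinθ, d + r cosθ).
Differentiating tanφ: φ̇ = rω(d cosθ + r)/(d² + r² + 2dr cosθ).
d² + r² + 2dr cosθ = |CA|² = 0.0191848 m²;  d cosθ + r = -0.0029996 m.
|ω_lever| = |0.0604·6.96·-0.0029996| / 0.0191848 = 0.065728 rad/s.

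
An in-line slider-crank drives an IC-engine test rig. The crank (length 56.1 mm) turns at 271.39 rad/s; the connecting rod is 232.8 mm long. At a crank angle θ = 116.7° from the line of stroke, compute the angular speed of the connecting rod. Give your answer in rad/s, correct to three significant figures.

30.1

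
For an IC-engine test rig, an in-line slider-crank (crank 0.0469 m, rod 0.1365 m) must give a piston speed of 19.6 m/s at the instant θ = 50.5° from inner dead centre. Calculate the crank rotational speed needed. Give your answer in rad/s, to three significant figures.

For an in-line slider-crank, |v_piston| = rω|sinθ|·[1 + r cosθ/√(L² − r² sin²θ)].
With r = 0.0469 m, L = 0.1365 m, θ = 50.5°: the bracketed kinematic factor |dx/dθ| = 0.044392 m.
ω = v/|dx/dθ| = 19.6/0.044392 = 441.52 rad/s.

442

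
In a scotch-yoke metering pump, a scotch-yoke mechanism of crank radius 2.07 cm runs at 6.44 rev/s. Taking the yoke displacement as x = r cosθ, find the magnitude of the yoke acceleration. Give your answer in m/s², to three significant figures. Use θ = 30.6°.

29.2

ω = 40.46 rad/s (from 6.44 rev/s).
x = r cosθ ⇒ ẍ = −rω² cosθ (ω constant).
|a| = rω²|cosθ| = 0.0207·(40.46)²·|cos 30.6°| = 29.173 m/s².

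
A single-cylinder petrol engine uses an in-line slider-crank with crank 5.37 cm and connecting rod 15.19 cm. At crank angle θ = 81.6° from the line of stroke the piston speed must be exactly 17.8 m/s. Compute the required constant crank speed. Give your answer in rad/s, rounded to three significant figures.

For an in-line slider-crank, |v_piston| = rω|sinθ|·[1 + r cosθ/√(L² − r² sin²θ)].
With r = 0.0537 m, L = 0.1519 m, θ = 81.6°: the bracketed kinematic factor |dx/dθ| = 0.056052 m.
ω = v/|dx/dθ| = 17.8/0.056052 = 317.56 rad/s.

318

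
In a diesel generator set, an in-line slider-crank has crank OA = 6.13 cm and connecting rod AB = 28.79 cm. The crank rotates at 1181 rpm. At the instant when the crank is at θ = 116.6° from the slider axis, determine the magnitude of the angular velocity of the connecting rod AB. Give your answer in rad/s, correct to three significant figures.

12.0

ω = 123.7 rad/s (converted from 1181 rpm).
The rod makes angle φ with the slider axis where L sinφ = r sinθ; differentiating, L cosφ·φ̇ = r ω cosθ.
L cosφ = √(L² − r² sin²θ) = 0.28263 m.
|ω_rod| = r ω |cosθ| / √(L² − r² sin²θ) = 0.0613·123.7·0.44776/0.28263 = 12.01 rad/s.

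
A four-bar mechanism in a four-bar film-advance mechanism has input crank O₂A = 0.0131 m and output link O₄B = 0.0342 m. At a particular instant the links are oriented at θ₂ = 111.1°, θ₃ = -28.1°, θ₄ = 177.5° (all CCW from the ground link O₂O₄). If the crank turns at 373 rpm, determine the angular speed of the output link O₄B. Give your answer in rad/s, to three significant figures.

ω₂ = 39.06 rad/s (from 373 rpm).
Differentiating the loop-closure r₂e^{iθ₂}+r₃e^{iθ₃}=r₁+r₄e^{iθ₄} gives r₂ω₂e^{iθ₂}+r₃ω₃e^{iθ₃}=r₄ω₄e^{iθ₄}.
Eliminating the other unknown: ω₄ = r₂ω₂ sin(θ₂−θ₃) / [r₄ sin(θ₄−θ₃)].
Numerator sine = +0.65342; denominator sine = -0.43209.
Result = 0.0131·39.06·(+0.65342) / (0.0342·(-0.43209)) = -22.626 rad/s; magnitude 22.626 rad/s.

22.6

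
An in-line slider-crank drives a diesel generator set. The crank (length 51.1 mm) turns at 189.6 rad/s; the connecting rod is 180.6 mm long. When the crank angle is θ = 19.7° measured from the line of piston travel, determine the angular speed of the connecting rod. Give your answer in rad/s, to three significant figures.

50.7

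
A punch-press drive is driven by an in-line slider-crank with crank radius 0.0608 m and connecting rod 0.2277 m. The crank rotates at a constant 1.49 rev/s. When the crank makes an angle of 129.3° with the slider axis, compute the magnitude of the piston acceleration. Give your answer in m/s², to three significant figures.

ω = 2π·1.49 = 9.362 rad/s
x(θ) = r cosθ + √(L² − r² sin²θ); with ω constant, a = ω²·d²x/dθ².
d²x/dθ² = −r cosθ − r²(cos2θ)/√u − r⁴ sin²2θ/(4u^{3/2}),  u = L² − r² sin²θ = 0.0496336 m².
Substituting r = 0.0608 m, L = 0.2277 m, θ = 129.3°: d²x/dθ² = +0.041492 m.
a = ω²·d²x/dθ² = (9.362)²·(+0.041492) = +3.6366 m/s²;  |a| = 3.6366 m/s².

3.64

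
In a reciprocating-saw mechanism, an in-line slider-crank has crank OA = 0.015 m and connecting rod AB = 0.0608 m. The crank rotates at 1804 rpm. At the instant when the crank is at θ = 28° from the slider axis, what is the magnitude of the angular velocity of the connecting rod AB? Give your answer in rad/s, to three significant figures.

ω = 188.9 rad/s (converted from 1804 rpm).
The rod makes angle φ with the slider axis where L sinφ = r sinθ; differentiating, L cosφ·φ̇ = r ω cosθ.
L cosφ = √(L² − r² sin²θ) = 0.060391 m.
|ω_rod| = r ω |cosθ| / √(L² − r² sin²θ) = 0.015·188.9·0.88295/0.060391 = 41.431 rad/s.

41.4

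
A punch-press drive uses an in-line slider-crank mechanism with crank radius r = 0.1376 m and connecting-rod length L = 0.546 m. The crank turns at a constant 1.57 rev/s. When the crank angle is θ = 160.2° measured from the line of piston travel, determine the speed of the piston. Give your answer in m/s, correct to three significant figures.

ω = 2π·1.57 = 9.865 rad/s
For an in-line slider-crank, x = r cosθ + √(L² − r² sin²θ), so v = −rω sinθ·[1 + r cosθ/√(L² − r² sin²θ)].
With r = 0.1376 m, L = 0.546 m, θ = 160.2°: √(L² − r² sin²θ) = 0.54401 m.
v = −0.1376·9.865·0.33874·[1 + 0.1376·-0.94088/0.54401] = -0.35037 m/s.
|v| = 0.35037 m/s.

0.350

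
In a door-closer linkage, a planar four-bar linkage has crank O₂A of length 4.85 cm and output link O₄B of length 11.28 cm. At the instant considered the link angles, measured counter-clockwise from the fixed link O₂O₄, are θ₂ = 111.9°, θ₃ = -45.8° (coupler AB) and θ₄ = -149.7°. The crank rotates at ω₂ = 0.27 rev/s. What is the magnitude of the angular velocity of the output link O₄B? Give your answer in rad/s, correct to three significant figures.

0.285

ω₂ = 1.696 rad/s (from 0.27 rev/s).
Differentiating the loop-closure r₂e^{iθ₂}+r₃e^{iθ₃}=r₁+r₄e^{iθ₄} gives r₂ω₂e^{iθ₂}+r₃ω₃e^{iθ₃}=r₄ω₄e^{iθ₄}.
Eliminating the other unknown: ω₄ = r₂ω₂ sin(θ₂−θ₃) / [r₄ sin(θ₄−θ₃)].
Numerator sine = +0.37946; denominator sine = -0.97072.
Result = 0.0485·1.696·(+0.37946) / (0.1128·(-0.97072)) = -0.28513 rad/s; magnitude 0.28513 rad/s.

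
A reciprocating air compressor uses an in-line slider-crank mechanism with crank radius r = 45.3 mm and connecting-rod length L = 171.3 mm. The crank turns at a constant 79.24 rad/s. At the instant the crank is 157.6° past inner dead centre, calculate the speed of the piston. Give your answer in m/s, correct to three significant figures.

1.03

ω = 79.24 rad/s
For an in-line slider-crank, x = r cosθ + √(L² − r² sin²θ), so v = −rω sinθ·[1 + r cosθ/√(L² − r² sin²θ)].
With r = 0.0453 m, L = 0.1713 m, θ = 157.6°: √(L² − r² sin²θ) = 0.17043 m.
v = −0.0453·79.24·0.38107·[1 + 0.0453·-0.92455/0.17043] = -1.0317 m/s.
|v| = 1.0317 m/s.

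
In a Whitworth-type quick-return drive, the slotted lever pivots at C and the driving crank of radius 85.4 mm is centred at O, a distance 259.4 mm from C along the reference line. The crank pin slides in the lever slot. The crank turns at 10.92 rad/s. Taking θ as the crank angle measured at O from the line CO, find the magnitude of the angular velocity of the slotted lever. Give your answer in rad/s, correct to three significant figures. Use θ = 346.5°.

2.68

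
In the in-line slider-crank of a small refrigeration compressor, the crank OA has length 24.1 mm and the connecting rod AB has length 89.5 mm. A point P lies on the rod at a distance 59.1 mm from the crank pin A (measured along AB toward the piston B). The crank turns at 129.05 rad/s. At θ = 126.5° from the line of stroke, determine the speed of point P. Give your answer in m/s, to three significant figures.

2.32

ω = 129.1 rad/s.  Crank-pin speed |V_A| = rω = 3.1101 m/s, perpendicular to OA.
Rod angle: sinφ = −(r/L) sinθ ⇒ φ = -12.501°; ω_rod = −rω cosθ/√(L²−r²sin²θ) = +21.172 rad/s.
V_P = V_A + ω_rod × AP, with AP = 0.0591 m along the rod.
Components: V_Px = −rω sinθ − a·ω_rod·sinφ = -2.2292 m/s;  V_Py = rω cosθ + a·ω_rod·cosφ = -0.62837 m/s.
|V_P| = √(V_Px² + V_Py²) = 2.3161 m/s.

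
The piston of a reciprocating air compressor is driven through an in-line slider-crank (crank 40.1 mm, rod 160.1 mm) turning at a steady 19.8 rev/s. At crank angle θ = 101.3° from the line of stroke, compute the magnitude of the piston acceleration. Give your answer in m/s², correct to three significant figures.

ω = 2π·19.8 = 124.4 rad/s
x(θ) = r cosθ + √(L² − r² sin²θ); with ω constant, a = ω²·d²x/dθ².
d²x/dθ² = −r cosθ − r²(cos2θ)/√u − r⁴ sin²2θ/(4u^{3/2}),  u = L² − r² sin²θ = 0.0240857 m².
Substituting r = 0.0401 m, L = 0.1601 m, θ = 101.3°: d²x/dθ² = +0.017397 m.
a = ω²·d²x/dθ² = (124.4)²·(+0.017397) = +269.26 m/s²;  |a| = 269.26 m/s².

269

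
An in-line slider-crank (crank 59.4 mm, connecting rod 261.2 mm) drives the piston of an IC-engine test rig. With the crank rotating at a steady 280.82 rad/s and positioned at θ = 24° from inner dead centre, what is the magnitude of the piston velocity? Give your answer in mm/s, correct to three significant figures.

8200

ω = 280.8 rad/s
For an in-line slider-crank, x = r cosθ + √(L² − r² sin²θ), so v = −rω sinθ·[1 + r cosθ/√(L² − r² sin²θ)].
With r = 0.0594 m, L = 0.2612 m, θ = 24°: √(L² − r² sin²θ) = 0.26008 m.
v = −0.0594·280.8·0.40674·[1 + 0.0594·0.91355/0.26008] = -8.2002 m/s.
|v| = 8.2002 m/s = 8200.2 mm/s.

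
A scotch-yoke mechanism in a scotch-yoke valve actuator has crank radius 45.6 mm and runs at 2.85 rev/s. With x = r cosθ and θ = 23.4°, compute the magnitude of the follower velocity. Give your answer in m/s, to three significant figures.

ω = 17.91 rad/s (from 2.85 rev/s).
x = r cosθ ⇒ ẋ = −rω sinθ.
|v| = rω|sinθ| = 0.0456·17.91·|sin 23.4°| = 0.3243 m/s.

0.324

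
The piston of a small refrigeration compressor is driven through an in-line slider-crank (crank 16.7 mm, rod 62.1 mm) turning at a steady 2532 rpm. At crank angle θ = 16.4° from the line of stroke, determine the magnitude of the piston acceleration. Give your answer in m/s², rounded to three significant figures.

ω = 2π·2532/60 = 265.2 rad/s
x(θ) = r cosθ + √(L² − r² sin²θ); with ω constant, a = ω²·d²x/dθ².
d²x/dθ² = −r cosθ − r²(cos2θ)/√u − r⁴ sin²2θ/(4u^{3/2}),  u = L² − r² sin²θ = 0.00383418 m².
Substituting r = 0.0167 m, L = 0.0621 m, θ = 16.4°: d²x/dθ² = -0.01983 m.
a = ω²·d²x/dθ² = (265.2)²·(-0.01983) = -1394.2 m/s²;  |a| = 1394.2 m/s².

1390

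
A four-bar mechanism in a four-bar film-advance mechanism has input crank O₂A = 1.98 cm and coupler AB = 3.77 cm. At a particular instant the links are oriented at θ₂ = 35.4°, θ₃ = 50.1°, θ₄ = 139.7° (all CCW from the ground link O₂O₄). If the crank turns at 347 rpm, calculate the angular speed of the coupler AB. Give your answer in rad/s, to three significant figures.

ω₂ = 36.34 rad/s (from 347 rpm).
Differentiating the loop-closure r₂e^{iθ₂}+r₃e^{iθ₃}=r₁+r₄e^{iθ₄} gives r₂ω₂e^{iθ₂}+r₃ω₃e^{iθ₃}=r₄ω₄e^{iθ₄}.
Eliminating the other unknown: ω₃ = r₂ω₂ sin(θ₄−θ₂) / [r₃ sin(θ₃−θ₄)].
Numerator sine = +0.96902; denominator sine = -0.99998.
Result = 0.0198·36.34·(+0.96902) / (0.0377·(-0.99998)) = -18.494 rad/s; magnitude 18.494 rad/s.

18.5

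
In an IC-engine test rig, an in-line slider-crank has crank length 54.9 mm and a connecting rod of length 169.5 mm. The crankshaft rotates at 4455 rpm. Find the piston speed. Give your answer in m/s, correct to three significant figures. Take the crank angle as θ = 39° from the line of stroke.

20.3

ω = 2π·4455/60 = 466.5 rad/s
For an in-line slider-crank, x = r cosθ + √(L² − r² sin²θ), so v = −rω sinθ·[1 + r cosθ/√(L² − r² sin²θ)].
With r = 0.0549 m, L = 0.1695 m, θ = 39°: √(L² − r² sin²θ) = 0.16594 m.
v = −0.0549·466.5·0.62932·[1 + 0.0549·0.77715/0.16594] = -20.263 m/s.
|v| = 20.263 m/s.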